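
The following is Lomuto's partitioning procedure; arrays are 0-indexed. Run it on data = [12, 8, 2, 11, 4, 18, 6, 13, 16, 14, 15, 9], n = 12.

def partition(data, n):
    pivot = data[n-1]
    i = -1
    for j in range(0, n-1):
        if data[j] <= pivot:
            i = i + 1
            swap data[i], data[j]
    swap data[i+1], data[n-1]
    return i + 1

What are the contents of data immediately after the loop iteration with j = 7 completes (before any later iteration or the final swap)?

pivot=9, i=-1
j=0: 12>9, skip
j=1: 8≤9, i=0, swap(0,1) ⇒ [8, 12, 2, 11, 4, 18, 6, 13, 16, 14, 15, 9]
j=2: 2≤9, i=1, swap(1,2) ⇒ [8, 2, 12, 11, 4, 18, 6, 13, 16, 14, 15, 9]
j=3: 11>9, skip
j=4: 4≤9, i=2, swap(2,4) ⇒ [8, 2, 4, 11, 12, 18, 6, 13, 16, 14, 15, 9]
j=5: 18>9, skip
j=6: 6≤9, i=3, swap(3,6) ⇒ [8, 2, 4, 6, 12, 18, 11, 13, 16, 14, 15, 9]
j=7: 13>9, skip
(after j=7) data = [8, 2, 4, 6, 12, 18, 11, 13, 16, 14, 15, 9]

[8, 2, 4, 6, 12, 18, 11, 13, 16, 14, 15, 9]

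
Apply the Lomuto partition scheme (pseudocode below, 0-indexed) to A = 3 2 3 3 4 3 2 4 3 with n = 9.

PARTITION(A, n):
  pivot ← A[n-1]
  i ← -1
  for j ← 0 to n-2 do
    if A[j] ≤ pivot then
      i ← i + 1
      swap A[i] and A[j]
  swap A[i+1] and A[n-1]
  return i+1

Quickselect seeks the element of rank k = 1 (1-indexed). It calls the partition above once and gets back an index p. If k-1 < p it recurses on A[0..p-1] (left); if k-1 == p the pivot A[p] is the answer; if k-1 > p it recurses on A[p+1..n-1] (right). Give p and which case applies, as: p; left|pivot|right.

6; left

pivot=3, i=-1
j=0: 3≤3, i=0, swap(0,0) ⇒ 3 2 3 3 4 3 2 4 3
j=1: 2≤3, i=1, swap(1,1) ⇒ 3 2 3 3 4 3 2 4 3
j=2: 3≤3, i=2, swap(2,2) ⇒ 3 2 3 3 4 3 2 4 3
j=3: 3≤3, i=3, swap(3,3) ⇒ 3 2 3 3 4 3 2 4 3
j=4: 4>3, skip
j=5: 3≤3, i=4, swap(4,5) ⇒ 3 2 3 3 3 4 2 4 3
j=6: 2≤3, i=5, swap(5,6) ⇒ 3 2 3 3 3 2 4 4 3
j=7: 4>3, skip
swap(6,8) ⇒ 3 2 3 3 3 2 3 4 4; return 6
p = 6; k-1 = 0 < 6 ⇒ left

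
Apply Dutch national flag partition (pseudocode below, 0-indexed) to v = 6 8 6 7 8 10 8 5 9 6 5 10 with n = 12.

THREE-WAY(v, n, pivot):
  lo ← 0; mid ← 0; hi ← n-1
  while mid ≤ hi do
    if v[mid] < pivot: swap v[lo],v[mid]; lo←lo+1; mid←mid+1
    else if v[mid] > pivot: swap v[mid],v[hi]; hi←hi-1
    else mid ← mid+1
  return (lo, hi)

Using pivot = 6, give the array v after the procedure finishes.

lo=0 mid=0 hi=11
6=6: mid=1
8>6: swap(1,11), hi=10 ⇒ 6 10 6 7 8 10 8 5 9 6 5 8
10>6: swap(1,10), hi=9 ⇒ 6 5 6 7 8 10 8 5 9 6 10 8
5<6: swap(0,1), lo=1 mid=2 ⇒ 5 6 6 7 8 10 8 5 9 6 10 8
6=6: mid=3
7>6: swap(3,9), hi=8 ⇒ 5 6 6 6 8 10 8 5 9 7 10 8
6=6: mid=4
8>6: swap(4,8), hi=7 ⇒ 5 6 6 6 9 10 8 5 8 7 10 8
9>6: swap(4,7), hi=6 ⇒ 5 6 6 6 5 10 8 9 8 7 10 8
5<6: swap(1,4), lo=2 mid=5 ⇒ 5 5 6 6 6 10 8 9 8 7 10 8
10>6: swap(5,6), hi=5 ⇒ 5 5 6 6 6 8 10 9 8 7 10 8
8>6: swap(5,5), hi=4 ⇒ 5 5 6 6 6 8 10 9 8 7 10 8
done. lo=2 hi=4; v=5 5 6 6 6 8 10 9 8 7 10 8

5 5 6 6 6 8 10 9 8 7 10 8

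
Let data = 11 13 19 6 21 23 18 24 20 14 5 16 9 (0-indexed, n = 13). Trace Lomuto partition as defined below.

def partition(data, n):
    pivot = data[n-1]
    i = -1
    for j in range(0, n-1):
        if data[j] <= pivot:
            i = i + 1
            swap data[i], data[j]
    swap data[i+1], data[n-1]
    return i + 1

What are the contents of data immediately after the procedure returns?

6 5 9 11 21 23 18 24 20 14 13 16 19

pivot = data[12] = 9; i = -1
j=0: data[0]=11 > 9 → no swap
j=1: data[1]=13 > 9 → no swap
j=2: data[2]=19 > 9 → no swap
j=3: data[3]=6 ≤ 9 → i=0, swap data[0],data[3] → 6 13 19 11 21 23 18 24 20 14 5 16 9
j=4: data[4]=21 > 9 → no swap
j=5: data[5]=23 > 9 → no swap
j=6: data[6]=18 > 9 → no swap
j=7: data[7]=24 > 9 → no swap
j=8: data[8]=20 > 9 → no swap
j=9: data[9]=14 > 9 → no swap
j=10: data[10]=5 ≤ 9 → i=1, swap data[1],data[10] → 6 5 19 11 21 23 18 24 20 14 13 16 9
j=11: data[11]=16 > 9 → no swap
final swap data[2],data[12] → 6 5 9 11 21 23 18 24 20 14 13 16 19; return 2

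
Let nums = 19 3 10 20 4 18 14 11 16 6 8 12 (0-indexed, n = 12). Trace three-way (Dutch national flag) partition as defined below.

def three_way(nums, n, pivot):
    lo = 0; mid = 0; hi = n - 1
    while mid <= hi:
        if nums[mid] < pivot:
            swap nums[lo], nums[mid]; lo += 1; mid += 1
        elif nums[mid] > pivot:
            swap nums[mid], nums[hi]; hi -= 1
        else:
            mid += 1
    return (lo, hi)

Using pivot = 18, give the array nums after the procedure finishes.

12 3 10 8 4 14 11 16 6 18 20 19

lo=0 mid=0 hi=11
19>18: swap(0,11), hi=10 ⇒ 12 3 10 20 4 18 14 11 16 6 8 19
12<18: swap(0,0), lo=1 mid=1 ⇒ 12 3 10 20 4 18 14 11 16 6 8 19
3<18: swap(1,1), lo=2 mid=2 ⇒ 12 3 10 20 4 18 14 11 16 6 8 19
10<18: swap(2,2), lo=3 mid=3 ⇒ 12 3 10 20 4 18 14 11 16 6 8 19
20>18: swap(3,10), hi=9 ⇒ 12 3 10 8 4 18 14 11 16 6 20 19
8<18: swap(3,3), lo=4 mid=4 ⇒ 12 3 10 8 4 18 14 11 16 6 20 19
4<18: swap(4,4), lo=5 mid=5 ⇒ 12 3 10 8 4 18 14 11 16 6 20 19
18=18: mid=6
14<18: swap(5,6), lo=6 mid=7 ⇒ 12 3 10 8 4 14 18 11 16 6 20 19
11<18: swap(6,7), lo=7 mid=8 ⇒ 12 3 10 8 4 14 11 18 16 6 20 19
16<18: swap(7,8), lo=8 mid=9 ⇒ 12 3 10 8 4 14 11 16 18 6 20 19
6<18: swap(8,9), lo=9 mid=10 ⇒ 12 3 10 8 4 14 11 16 6 18 20 19
done. lo=9 hi=9; nums=12 3 10 8 4 14 11 16 6 18 20 19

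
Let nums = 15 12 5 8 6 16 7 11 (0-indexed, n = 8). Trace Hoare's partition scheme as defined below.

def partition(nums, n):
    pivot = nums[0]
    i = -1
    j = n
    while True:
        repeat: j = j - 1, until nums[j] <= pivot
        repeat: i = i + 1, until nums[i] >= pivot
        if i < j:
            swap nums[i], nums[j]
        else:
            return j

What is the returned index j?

pivot = nums[0] = 15; i = -1, j = 8
j→7 (nums[7]=11≤15), i→0 (nums[0]=15≥15); i<j, swap → 11 12 5 8 6 16 7 15
j→6 (nums[6]=7≤15), i→5 (nums[5]=16≥15); i<j, swap → 11 12 5 8 6 7 16 15
j→5, i→6; i≥j, return j=5. nums = 11 12 5 8 6 7 16 15

5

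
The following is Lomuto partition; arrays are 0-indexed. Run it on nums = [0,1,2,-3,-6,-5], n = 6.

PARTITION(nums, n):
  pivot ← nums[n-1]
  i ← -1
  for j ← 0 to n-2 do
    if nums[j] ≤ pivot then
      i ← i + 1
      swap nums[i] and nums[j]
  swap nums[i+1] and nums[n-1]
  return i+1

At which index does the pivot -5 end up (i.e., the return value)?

1

pivot = nums[5] = -5; i = -1
j=0: nums[0]=0 > -5 → no swap
j=1: nums[1]=1 > -5 → no swap
j=2: nums[2]=2 > -5 → no swap
j=3: nums[3]=-3 > -5 → no swap
j=4: nums[4]=-6 ≤ -5 → i=0, swap nums[0],nums[4] → [-6,1,2,-3,0,-5]
final swap nums[1],nums[5] → [-6,-5,2,-3,0,1]; return 1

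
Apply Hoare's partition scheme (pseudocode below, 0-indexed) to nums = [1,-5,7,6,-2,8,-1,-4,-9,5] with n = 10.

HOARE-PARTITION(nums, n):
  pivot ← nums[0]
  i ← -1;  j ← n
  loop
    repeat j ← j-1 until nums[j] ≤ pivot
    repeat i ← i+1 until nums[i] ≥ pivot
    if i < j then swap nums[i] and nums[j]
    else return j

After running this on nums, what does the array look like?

pivot=1
j stops at 8 (-9), i stops at 0 (1); swap ⇒ [-9,-5,7,6,-2,8,-1,-4,1,5]
j stops at 7 (-4), i stops at 2 (7); swap ⇒ [-9,-5,-4,6,-2,8,-1,7,1,5]
j stops at 6 (-1), i stops at 3 (6); swap ⇒ [-9,-5,-4,-1,-2,8,6,7,1,5]
j stops at 4, i stops at 5; i≥j ⇒ return 4. nums=[-9,-5,-4,-1,-2,8,6,7,1,5]

[-9,-5,-4,-1,-2,8,6,7,1,5]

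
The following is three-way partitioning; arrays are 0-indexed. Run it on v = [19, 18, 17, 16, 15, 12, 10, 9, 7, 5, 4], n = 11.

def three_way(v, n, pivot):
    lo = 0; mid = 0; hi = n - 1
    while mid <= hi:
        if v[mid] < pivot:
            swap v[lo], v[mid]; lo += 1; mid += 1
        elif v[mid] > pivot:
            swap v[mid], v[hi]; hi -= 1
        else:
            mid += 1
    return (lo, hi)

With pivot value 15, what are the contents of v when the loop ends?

pivot = 15; lo=0, mid=0, hi=10
v[mid]=19>15: swap v[0],v[10]; hi=9 → [4, 18, 17, 16, 15, 12, 10, 9, 7, 5, 19]
v[mid]=4<15: swap v[0],v[0]; lo=1,mid=1 → [4, 18, 17, 16, 15, 12, 10, 9, 7, 5, 19]
v[mid]=18>15: swap v[1],v[9]; hi=8 → [4, 5, 17, 16, 15, 12, 10, 9, 7, 18, 19]
v[mid]=5<15: swap v[1],v[1]; lo=2,mid=2 → [4, 5, 17, 16, 15, 12, 10, 9, 7, 18, 19]
v[mid]=17>15: swap v[2],v[8]; hi=7 → [4, 5, 7, 16, 15, 12, 10, 9, 17, 18, 19]
v[mid]=7<15: swap v[2],v[2]; lo=3,mid=3 → [4, 5, 7, 16, 15, 12, 10, 9, 17, 18, 19]
v[mid]=16>15: swap v[3],v[7]; hi=6 → [4, 5, 7, 9, 15, 12, 10, 16, 17, 18, 19]
v[mid]=9<15: swap v[3],v[3]; lo=4,mid=4 → [4, 5, 7, 9, 15, 12, 10, 16, 17, 18, 19]
v[mid]=15=15: mid=5
v[mid]=12<15: swap v[4],v[5]; lo=5,mid=6 → [4, 5, 7, 9, 12, 15, 10, 16, 17, 18, 19]
v[mid]=10<15: swap v[5],v[6]; lo=6,mid=7 → [4, 5, 7, 9, 12, 10, 15, 16, 17, 18, 19]
end: lo=6, hi=6; v = [4, 5, 7, 9, 12, 10, 15, 16, 17, 18, 19]

[4, 5, 7, 9, 12, 10, 15, 16, 17, 18, 19]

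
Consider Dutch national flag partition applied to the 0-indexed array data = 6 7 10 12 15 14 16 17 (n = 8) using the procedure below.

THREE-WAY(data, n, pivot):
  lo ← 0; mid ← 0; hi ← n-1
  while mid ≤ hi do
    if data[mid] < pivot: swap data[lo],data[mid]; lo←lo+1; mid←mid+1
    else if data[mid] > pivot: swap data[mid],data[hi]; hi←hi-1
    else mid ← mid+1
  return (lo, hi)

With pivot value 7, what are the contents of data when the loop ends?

lo=0 mid=0 hi=7
6<7: swap(0,0), lo=1 mid=1 ⇒ 6 7 10 12 15 14 16 17
7=7: mid=2
10>7: swap(2,7), hi=6 ⇒ 6 7 17 12 15 14 16 10
17>7: swap(2,6), hi=5 ⇒ 6 7 16 12 15 14 17 10
16>7: swap(2,5), hi=4 ⇒ 6 7 14 12 15 16 17 10
14>7: swap(2,4), hi=3 ⇒ 6 7 15 12 14 16 17 10
15>7: swap(2,3), hi=2 ⇒ 6 7 12 15 14 16 17 10
12>7: swap(2,2), hi=1 ⇒ 6 7 12 15 14 16 17 10
done. lo=1 hi=1; data=6 7 12 15 14 16 17 10

6 7 12 15 14 16 17 10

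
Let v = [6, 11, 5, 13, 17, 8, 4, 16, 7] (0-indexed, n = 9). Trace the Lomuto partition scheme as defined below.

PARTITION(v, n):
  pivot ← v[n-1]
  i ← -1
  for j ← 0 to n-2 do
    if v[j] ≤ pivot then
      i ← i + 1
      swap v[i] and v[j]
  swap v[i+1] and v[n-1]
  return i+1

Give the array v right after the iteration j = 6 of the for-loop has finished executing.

pivot = v[8] = 7; i = -1
j=0: v[0]=6 ≤ 7 → i=0, swap v[0],v[0] (no change) → [6, 11, 5, 13, 17, 8, 4, 16, 7]
j=1: v[1]=11 > 7 → no swap
j=2: v[2]=5 ≤ 7 → i=1, swap v[1],v[2] → [6, 5, 11, 13, 17, 8, 4, 16, 7]
j=3: v[3]=13 > 7 → no swap
j=4: v[4]=17 > 7 → no swap
j=5: v[5]=8 > 7 → no swap
j=6: v[6]=4 ≤ 7 → i=2, swap v[2],v[6] → [6, 5, 4, 13, 17, 8, 11, 16, 7]
(after j=6) v = [6, 5, 4, 13, 17, 8, 11, 16, 7]

[6, 5, 4, 13, 17, 8, 11, 16, 7]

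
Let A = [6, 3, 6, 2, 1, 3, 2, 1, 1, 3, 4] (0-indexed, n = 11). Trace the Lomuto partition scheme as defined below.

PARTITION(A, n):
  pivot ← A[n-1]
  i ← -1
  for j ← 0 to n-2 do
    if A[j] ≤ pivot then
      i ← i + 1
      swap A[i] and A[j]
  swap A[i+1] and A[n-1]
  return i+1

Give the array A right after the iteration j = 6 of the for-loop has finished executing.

pivot = A[10] = 4; i = -1
j=0: A[0]=6 > 4 → no swap
j=1: A[1]=3 ≤ 4 → i=0, swap A[0],A[1] → [3, 6, 6, 2, 1, 3, 2, 1, 1, 3, 4]
j=2: A[2]=6 > 4 → no swap
j=3: A[3]=2 ≤ 4 → i=1, swap A[1],A[3] → [3, 2, 6, 6, 1, 3, 2, 1, 1, 3, 4]
j=4: A[4]=1 ≤ 4 → i=2, swap A[2],A[4] → [3, 2, 1, 6, 6, 3, 2, 1, 1, 3, 4]
j=5: A[5]=3 ≤ 4 → i=3, swap A[3],A[5] → [3, 2, 1, 3, 6, 6, 2, 1, 1, 3, 4]
j=6: A[6]=2 ≤ 4 → i=4, swap A[4],A[6] → [3, 2, 1, 3, 2, 6, 6, 1, 1, 3, 4]
(after j=6) A = [3, 2, 1, 3, 2, 6, 6, 1, 1, 3, 4]

[3, 2, 1, 3, 2, 6, 6, 1, 1, 3, 4]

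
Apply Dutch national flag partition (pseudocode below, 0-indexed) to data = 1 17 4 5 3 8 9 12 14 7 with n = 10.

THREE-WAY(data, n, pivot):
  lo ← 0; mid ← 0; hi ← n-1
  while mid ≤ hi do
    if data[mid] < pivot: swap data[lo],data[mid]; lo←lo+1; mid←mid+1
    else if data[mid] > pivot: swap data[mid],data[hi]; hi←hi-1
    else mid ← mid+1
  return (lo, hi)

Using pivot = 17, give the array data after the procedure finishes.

lo=0 mid=0 hi=9
1<17: swap(0,0), lo=1 mid=1 ⇒ 1 17 4 5 3 8 9 12 14 7
17=17: mid=2
4<17: swap(1,2), lo=2 mid=3 ⇒ 1 4 17 5 3 8 9 12 14 7
5<17: swap(2,3), lo=3 mid=4 ⇒ 1 4 5 17 3 8 9 12 14 7
3<17: swap(3,4), lo=4 mid=5 ⇒ 1 4 5 3 17 8 9 12 14 7
8<17: swap(4,5), lo=5 mid=6 ⇒ 1 4 5 3 8 17 9 12 14 7
9<17: swap(5,6), lo=6 mid=7 ⇒ 1 4 5 3 8 9 17 12 14 7
12<17: swap(6,7), lo=7 mid=8 ⇒ 1 4 5 3 8 9 12 17 14 7
14<17: swap(7,8), lo=8 mid=9 ⇒ 1 4 5 3 8 9 12 14 17 7
7<17: swap(8,9), lo=9 mid=10 ⇒ 1 4 5 3 8 9 12 14 7 17
done. lo=9 hi=9; data=1 4 5 3 8 9 12 14 7 17

1 4 5 3 8 9 12 14 7 17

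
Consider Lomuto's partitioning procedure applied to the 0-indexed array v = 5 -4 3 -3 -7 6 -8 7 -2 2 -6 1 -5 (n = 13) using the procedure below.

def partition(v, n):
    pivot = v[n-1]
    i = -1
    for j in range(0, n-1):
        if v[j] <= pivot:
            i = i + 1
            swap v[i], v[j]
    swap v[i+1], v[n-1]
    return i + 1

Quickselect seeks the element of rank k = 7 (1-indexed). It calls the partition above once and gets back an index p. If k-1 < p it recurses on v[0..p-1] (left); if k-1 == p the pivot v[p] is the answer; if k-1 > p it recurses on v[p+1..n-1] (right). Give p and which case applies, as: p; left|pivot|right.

pivot=-5, i=-1
j=0: 5>-5, skip
j=1: -4>-5, skip
j=2: 3>-5, skip
j=3: -3>-5, skip
j=4: -7≤-5, i=0, swap(0,4) ⇒ -7 -4 3 -3 5 6 -8 7 -2 2 -6 1 -5
j=5: 6>-5, skip
j=6: -8≤-5, i=1, swap(1,6) ⇒ -7 -8 3 -3 5 6 -4 7 -2 2 -6 1 -5
j=7: 7>-5, skip
j=8: -2>-5, skip
j=9: 2>-5, skip
j=10: -6≤-5, i=2, swap(2,10) ⇒ -7 -8 -6 -3 5 6 -4 7 -2 2 3 1 -5
j=11: 1>-5, skip
swap(3,12) ⇒ -7 -8 -6 -5 5 6 -4 7 -2 2 3 1 -3; return 3
p = 3; k-1 = 6 > 3 ⇒ right

3; right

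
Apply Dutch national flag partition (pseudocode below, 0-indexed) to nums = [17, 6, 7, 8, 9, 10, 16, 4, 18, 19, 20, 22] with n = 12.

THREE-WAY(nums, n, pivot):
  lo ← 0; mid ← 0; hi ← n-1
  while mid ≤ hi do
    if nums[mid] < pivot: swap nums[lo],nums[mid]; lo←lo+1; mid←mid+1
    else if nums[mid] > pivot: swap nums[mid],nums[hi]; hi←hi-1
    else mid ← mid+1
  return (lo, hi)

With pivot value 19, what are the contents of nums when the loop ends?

lo=0 mid=0 hi=11
17<19: swap(0,0), lo=1 mid=1 ⇒ [17, 6, 7, 8, 9, 10, 16, 4, 18, 19, 20, 22]
6<19: swap(1,1), lo=2 mid=2 ⇒ [17, 6, 7, 8, 9, 10, 16, 4, 18, 19, 20, 22]
7<19: swap(2,2), lo=3 mid=3 ⇒ [17, 6, 7, 8, 9, 10, 16, 4, 18, 19, 20, 22]
8<19: swap(3,3), lo=4 mid=4 ⇒ [17, 6, 7, 8, 9, 10, 16, 4, 18, 19, 20, 22]
9<19: swap(4,4), lo=5 mid=5 ⇒ [17, 6, 7, 8, 9, 10, 16, 4, 18, 19, 20, 22]
10<19: swap(5,5), lo=6 mid=6 ⇒ [17, 6, 7, 8, 9, 10, 16, 4, 18, 19, 20, 22]
16<19: swap(6,6), lo=7 mid=7 ⇒ [17, 6, 7, 8, 9, 10, 16, 4, 18, 19, 20, 22]
4<19: swap(7,7), lo=8 mid=8 ⇒ [17, 6, 7, 8, 9, 10, 16, 4, 18, 19, 20, 22]
18<19: swap(8,8), lo=9 mid=9 ⇒ [17, 6, 7, 8, 9, 10, 16, 4, 18, 19, 20, 22]
19=19: mid=10
20>19: swap(10,11), hi=10 ⇒ [17, 6, 7, 8, 9, 10, 16, 4, 18, 19, 22, 20]
22>19: swap(10,10), hi=9 ⇒ [17, 6, 7, 8, 9, 10, 16, 4, 18, 19, 22, 20]
done. lo=9 hi=9; nums=[17, 6, 7, 8, 9, 10, 16, 4, 18, 19, 22, 20]

[17, 6, 7, 8, 9, 10, 16, 4, 18, 19, 22, 20]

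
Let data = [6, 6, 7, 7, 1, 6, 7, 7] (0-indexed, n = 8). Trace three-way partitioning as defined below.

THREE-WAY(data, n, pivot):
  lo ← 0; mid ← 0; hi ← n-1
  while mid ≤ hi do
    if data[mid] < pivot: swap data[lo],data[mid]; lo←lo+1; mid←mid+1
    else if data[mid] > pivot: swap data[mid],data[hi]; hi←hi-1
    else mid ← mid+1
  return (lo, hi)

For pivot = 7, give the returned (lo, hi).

(4, 7)

pivot = 7; lo=0, mid=0, hi=7
data[mid]=6<7: swap data[0],data[0]; lo=1,mid=1 → [6, 6, 7, 7, 1, 6, 7, 7]
data[mid]=6<7: swap data[1],data[1]; lo=2,mid=2 → [6, 6, 7, 7, 1, 6, 7, 7]
data[mid]=7=7: mid=3
data[mid]=7=7: mid=4
data[mid]=1<7: swap data[2],data[4]; lo=3,mid=5 → [6, 6, 1, 7, 7, 6, 7, 7]
data[mid]=6<7: swap data[3],data[5]; lo=4,mid=6 → [6, 6, 1, 6, 7, 7, 7, 7]
data[mid]=7=7: mid=7
data[mid]=7=7: mid=8
end: lo=4, hi=7; data = [6, 6, 1, 6, 7, 7, 7, 7]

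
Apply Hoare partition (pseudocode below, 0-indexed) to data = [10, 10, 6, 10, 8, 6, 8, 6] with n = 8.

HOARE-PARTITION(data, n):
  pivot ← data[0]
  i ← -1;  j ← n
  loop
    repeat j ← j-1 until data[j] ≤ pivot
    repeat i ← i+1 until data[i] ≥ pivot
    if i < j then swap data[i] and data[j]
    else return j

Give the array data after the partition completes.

pivot = data[0] = 10; i = -1, j = 8
j→7 (data[7]=6≤10), i→0 (data[0]=10≥10); i<j, swap → [6, 10, 6, 10, 8, 6, 8, 10]
j→6 (data[6]=8≤10), i→1 (data[1]=10≥10); i<j, swap → [6, 8, 6, 10, 8, 6, 10, 10]
j→5 (data[5]=6≤10), i→3 (data[3]=10≥10); i<j, swap → [6, 8, 6, 6, 8, 10, 10, 10]
j→4, i→5; i≥j, return j=4. data = [6, 8, 6, 6, 8, 10, 10, 10]

[6, 8, 6, 6, 8, 10, 10, 10]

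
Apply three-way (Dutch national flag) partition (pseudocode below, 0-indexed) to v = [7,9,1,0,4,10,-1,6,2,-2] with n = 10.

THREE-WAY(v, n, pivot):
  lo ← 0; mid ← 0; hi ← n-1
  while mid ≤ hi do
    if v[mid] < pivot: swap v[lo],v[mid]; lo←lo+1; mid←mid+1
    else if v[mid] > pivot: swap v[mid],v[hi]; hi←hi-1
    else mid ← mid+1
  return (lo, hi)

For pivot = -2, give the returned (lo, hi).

lo=0 mid=0 hi=9
7>-2: swap(0,9), hi=8 ⇒ [-2,9,1,0,4,10,-1,6,2,7]
-2=-2: mid=1
9>-2: swap(1,8), hi=7 ⇒ [-2,2,1,0,4,10,-1,6,9,7]
2>-2: swap(1,7), hi=6 ⇒ [-2,6,1,0,4,10,-1,2,9,7]
6>-2: swap(1,6), hi=5 ⇒ [-2,-1,1,0,4,10,6,2,9,7]
-1>-2: swap(1,5), hi=4 ⇒ [-2,10,1,0,4,-1,6,2,9,7]
10>-2: swap(1,4), hi=3 ⇒ [-2,4,1,0,10,-1,6,2,9,7]
4>-2: swap(1,3), hi=2 ⇒ [-2,0,1,4,10,-1,6,2,9,7]
0>-2: swap(1,2), hi=1 ⇒ [-2,1,0,4,10,-1,6,2,9,7]
1>-2: swap(1,1), hi=0 ⇒ [-2,1,0,4,10,-1,6,2,9,7]
done. lo=0 hi=0; v=[-2,1,0,4,10,-1,6,2,9,7]

(0, 0)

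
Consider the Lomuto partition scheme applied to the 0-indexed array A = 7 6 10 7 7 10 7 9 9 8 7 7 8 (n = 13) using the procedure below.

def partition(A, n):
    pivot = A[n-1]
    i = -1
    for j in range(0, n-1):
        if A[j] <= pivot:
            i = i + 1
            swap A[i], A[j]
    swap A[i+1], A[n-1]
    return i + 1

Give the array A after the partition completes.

7 6 7 7 7 8 7 7 8 10 10 9 9

pivot=8, i=-1
j=0: 7≤8, i=0, swap(0,0) ⇒ 7 6 10 7 7 10 7 9 9 8 7 7 8
j=1: 6≤8, i=1, swap(1,1) ⇒ 7 6 10 7 7 10 7 9 9 8 7 7 8
j=2: 10>8, skip
j=3: 7≤8, i=2, swap(2,3) ⇒ 7 6 7 10 7 10 7 9 9 8 7 7 8
j=4: 7≤8, i=3, swap(3,4) ⇒ 7 6 7 7 10 10 7 9 9 8 7 7 8
j=5: 10>8, skip
j=6: 7≤8, i=4, swap(4,6) ⇒ 7 6 7 7 7 10 10 9 9 8 7 7 8
j=7: 9>8, skip
j=8: 9>8, skip
j=9: 8≤8, i=5, swap(5,9) ⇒ 7 6 7 7 7 8 10 9 9 10 7 7 8
j=10: 7≤8, i=6, swap(6,10) ⇒ 7 6 7 7 7 8 7 9 9 10 10 7 8
j=11: 7≤8, i=7, swap(7,11) ⇒ 7 6 7 7 7 8 7 7 9 10 10 9 8
swap(8,12) ⇒ 7 6 7 7 7 8 7 7 8 10 10 9 9; return 8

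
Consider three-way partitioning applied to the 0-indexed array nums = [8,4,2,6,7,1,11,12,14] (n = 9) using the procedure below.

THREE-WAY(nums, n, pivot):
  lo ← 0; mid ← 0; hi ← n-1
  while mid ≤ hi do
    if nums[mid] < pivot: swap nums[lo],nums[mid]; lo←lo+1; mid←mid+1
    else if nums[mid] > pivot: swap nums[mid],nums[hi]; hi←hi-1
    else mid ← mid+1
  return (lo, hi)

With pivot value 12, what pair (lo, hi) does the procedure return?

pivot = 12; lo=0, mid=0, hi=8
nums[mid]=8<12: swap nums[0],nums[0]; lo=1,mid=1 → [8,4,2,6,7,1,11,12,14]
nums[mid]=4<12: swap nums[1],nums[1]; lo=2,mid=2 → [8,4,2,6,7,1,11,12,14]
nums[mid]=2<12: swap nums[2],nums[2]; lo=3,mid=3 → [8,4,2,6,7,1,11,12,14]
nums[mid]=6<12: swap nums[3],nums[3]; lo=4,mid=4 → [8,4,2,6,7,1,11,12,14]
nums[mid]=7<12: swap nums[4],nums[4]; lo=5,mid=5 → [8,4,2,6,7,1,11,12,14]
nums[mid]=1<12: swap nums[5],nums[5]; lo=6,mid=6 → [8,4,2,6,7,1,11,12,14]
nums[mid]=11<12: swap nums[6],nums[6]; lo=7,mid=7 → [8,4,2,6,7,1,11,12,14]
nums[mid]=12=12: mid=8
nums[mid]=14>12: swap nums[8],nums[8]; hi=7 → [8,4,2,6,7,1,11,12,14]
end: lo=7, hi=7; nums = [8,4,2,6,7,1,11,12,14]

(7, 7)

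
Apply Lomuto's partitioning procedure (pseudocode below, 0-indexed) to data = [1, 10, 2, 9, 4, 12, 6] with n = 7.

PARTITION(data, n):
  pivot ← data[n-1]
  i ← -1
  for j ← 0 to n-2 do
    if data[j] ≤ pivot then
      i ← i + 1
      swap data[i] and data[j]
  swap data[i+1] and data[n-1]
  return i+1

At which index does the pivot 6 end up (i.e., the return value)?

3

pivot = data[6] = 6; i = -1
j=0: data[0]=1 ≤ 6 → i=0, swap data[0],data[0] (no change) → [1, 10, 2, 9, 4, 12, 6]
j=1: data[1]=10 > 6 → no swap
j=2: data[2]=2 ≤ 6 → i=1, swap data[1],data[2] → [1, 2, 10, 9, 4, 12, 6]
j=3: data[3]=9 > 6 → no swap
j=4: data[4]=4 ≤ 6 → i=2, swap data[2],data[4] → [1, 2, 4, 9, 10, 12, 6]
j=5: data[5]=12 > 6 → no swap
final swap data[3],data[6] → [1, 2, 4, 6, 10, 12, 9]; return 3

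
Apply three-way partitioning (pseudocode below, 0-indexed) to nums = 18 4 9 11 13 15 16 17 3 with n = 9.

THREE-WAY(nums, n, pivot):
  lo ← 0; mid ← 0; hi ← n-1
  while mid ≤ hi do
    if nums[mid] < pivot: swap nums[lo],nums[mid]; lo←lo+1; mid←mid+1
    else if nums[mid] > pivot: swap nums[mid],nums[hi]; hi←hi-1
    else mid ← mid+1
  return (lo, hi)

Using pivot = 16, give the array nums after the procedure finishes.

3 4 9 11 13 15 16 17 18

pivot = 16; lo=0, mid=0, hi=8
nums[mid]=18>16: swap nums[0],nums[8]; hi=7 → 3 4 9 11 13 15 16 17 18
nums[mid]=3<16: swap nums[0],nums[0]; lo=1,mid=1 → 3 4 9 11 13 15 16 17 18
nums[mid]=4<16: swap nums[1],nums[1]; lo=2,mid=2 → 3 4 9 11 13 15 16 17 18
nums[mid]=9<16: swap nums[2],nums[2]; lo=3,mid=3 → 3 4 9 11 13 15 16 17 18
nums[mid]=11<16: swap nums[3],nums[3]; lo=4,mid=4 → 3 4 9 11 13 15 16 17 18
nums[mid]=13<16: swap nums[4],nums[4]; lo=5,mid=5 → 3 4 9 11 13 15 16 17 18
nums[mid]=15<16: swap nums[5],nums[5]; lo=6,mid=6 → 3 4 9 11 13 15 16 17 18
nums[mid]=16=16: mid=7
nums[mid]=17>16: swap nums[7],nums[7]; hi=6 → 3 4 9 11 13 15 16 17 18
end: lo=6, hi=6; nums = 3 4 9 11 13 15 16 17 18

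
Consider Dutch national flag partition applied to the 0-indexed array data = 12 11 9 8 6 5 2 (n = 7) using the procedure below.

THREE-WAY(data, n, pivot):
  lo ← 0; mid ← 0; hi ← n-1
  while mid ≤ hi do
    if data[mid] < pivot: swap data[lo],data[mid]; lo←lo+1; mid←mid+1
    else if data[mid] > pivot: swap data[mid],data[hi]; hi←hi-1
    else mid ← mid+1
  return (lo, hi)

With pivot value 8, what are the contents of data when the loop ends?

2 5 6 8 9 11 12

lo=0 mid=0 hi=6
12>8: swap(0,6), hi=5 ⇒ 2 11 9 8 6 5 12
2<8: swap(0,0), lo=1 mid=1 ⇒ 2 11 9 8 6 5 12
11>8: swap(1,5), hi=4 ⇒ 2 5 9 8 6 11 12
5<8: swap(1,1), lo=2 mid=2 ⇒ 2 5 9 8 6 11 12
9>8: swap(2,4), hi=3 ⇒ 2 5 6 8 9 11 12
6<8: swap(2,2), lo=3 mid=3 ⇒ 2 5 6 8 9 11 12
8=8: mid=4
done. lo=3 hi=3; data=2 5 6 8 9 11 12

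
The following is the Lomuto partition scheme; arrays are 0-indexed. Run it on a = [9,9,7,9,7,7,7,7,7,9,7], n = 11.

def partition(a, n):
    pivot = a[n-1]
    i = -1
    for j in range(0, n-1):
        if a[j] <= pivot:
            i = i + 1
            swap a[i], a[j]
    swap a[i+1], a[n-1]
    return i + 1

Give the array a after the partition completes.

pivot=7, i=-1
j=0: 9>7, skip
j=1: 9>7, skip
j=2: 7≤7, i=0, swap(0,2) ⇒ [7,9,9,9,7,7,7,7,7,9,7]
j=3: 9>7, skip
j=4: 7≤7, i=1, swap(1,4) ⇒ [7,7,9,9,9,7,7,7,7,9,7]
j=5: 7≤7, i=2, swap(2,5) ⇒ [7,7,7,9,9,9,7,7,7,9,7]
j=6: 7≤7, i=3, swap(3,6) ⇒ [7,7,7,7,9,9,9,7,7,9,7]
j=7: 7≤7, i=4, swap(4,7) ⇒ [7,7,7,7,7,9,9,9,7,9,7]
j=8: 7≤7, i=5, swap(5,8) ⇒ [7,7,7,7,7,7,9,9,9,9,7]
j=9: 9>7, skip
swap(6,10) ⇒ [7,7,7,7,7,7,7,9,9,9,9]; return 6

[7,7,7,7,7,7,7,9,9,9,9]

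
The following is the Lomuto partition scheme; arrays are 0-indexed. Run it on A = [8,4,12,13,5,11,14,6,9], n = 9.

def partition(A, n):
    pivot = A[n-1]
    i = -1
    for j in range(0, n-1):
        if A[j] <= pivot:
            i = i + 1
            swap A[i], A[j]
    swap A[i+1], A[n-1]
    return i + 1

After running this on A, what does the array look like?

pivot = A[8] = 9; i = -1
j=0: A[0]=8 ≤ 9 → i=0, swap A[0],A[0] (no change) → [8,4,12,13,5,11,14,6,9]
j=1: A[1]=4 ≤ 9 → i=1, swap A[1],A[1] (no change) → [8,4,12,13,5,11,14,6,9]
j=2: A[2]=12 > 9 → no swap
j=3: A[3]=13 > 9 → no swap
j=4: A[4]=5 ≤ 9 → i=2, swap A[2],A[4] → [8,4,5,13,12,11,14,6,9]
j=5: A[5]=11 > 9 → no swap
j=6: A[6]=14 > 9 → no swap
j=7: A[7]=6 ≤ 9 → i=3, swap A[3],A[7] → [8,4,5,6,12,11,14,13,9]
final swap A[4],A[8] → [8,4,5,6,9,11,14,13,12]; return 4

[8,4,5,6,9,11,14,13,12]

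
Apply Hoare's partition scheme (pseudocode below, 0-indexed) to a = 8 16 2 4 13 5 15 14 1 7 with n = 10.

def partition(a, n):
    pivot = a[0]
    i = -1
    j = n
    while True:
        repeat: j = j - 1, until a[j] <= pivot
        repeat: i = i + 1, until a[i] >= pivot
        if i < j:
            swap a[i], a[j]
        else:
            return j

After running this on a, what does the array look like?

7 1 2 4 5 13 15 14 16 8

pivot=8
j stops at 9 (7), i stops at 0 (8); swap ⇒ 7 16 2 4 13 5 15 14 1 8
j stops at 8 (1), i stops at 1 (16); swap ⇒ 7 1 2 4 13 5 15 14 16 8
j stops at 5 (5), i stops at 4 (13); swap ⇒ 7 1 2 4 5 13 15 14 16 8
j stops at 4, i stops at 5; i≥j ⇒ return 4. a=7 1 2 4 5 13 15 14 16 8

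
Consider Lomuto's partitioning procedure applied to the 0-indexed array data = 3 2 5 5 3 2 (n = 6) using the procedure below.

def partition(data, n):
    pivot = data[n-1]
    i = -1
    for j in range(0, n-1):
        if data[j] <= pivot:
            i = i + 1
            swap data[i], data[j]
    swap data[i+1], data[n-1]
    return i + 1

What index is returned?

1

pivot = data[5] = 2; i = -1
j=0: data[0]=3 > 2 → no swap
j=1: data[1]=2 ≤ 2 → i=0, swap data[0],data[1] → 2 3 5 5 3 2
j=2: data[2]=5 > 2 → no swap
j=3: data[3]=5 > 2 → no swap
j=4: data[4]=3 > 2 → no swap
final swap data[1],data[5] → 2 2 5 5 3 3; return 1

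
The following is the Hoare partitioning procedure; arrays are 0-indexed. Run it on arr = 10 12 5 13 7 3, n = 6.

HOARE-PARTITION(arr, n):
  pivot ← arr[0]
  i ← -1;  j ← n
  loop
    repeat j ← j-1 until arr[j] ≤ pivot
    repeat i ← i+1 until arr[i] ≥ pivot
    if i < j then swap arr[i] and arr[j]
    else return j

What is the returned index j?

pivot = arr[0] = 10; i = -1, j = 6
j→5 (arr[5]=3≤10), i→0 (arr[0]=10≥10); i<j, swap → 3 12 5 13 7 10
j→4 (arr[4]=7≤10), i→1 (arr[1]=12≥10); i<j, swap → 3 7 5 13 12 10
j→2, i→3; i≥j, return j=2. arr = 3 7 5 13 12 10

2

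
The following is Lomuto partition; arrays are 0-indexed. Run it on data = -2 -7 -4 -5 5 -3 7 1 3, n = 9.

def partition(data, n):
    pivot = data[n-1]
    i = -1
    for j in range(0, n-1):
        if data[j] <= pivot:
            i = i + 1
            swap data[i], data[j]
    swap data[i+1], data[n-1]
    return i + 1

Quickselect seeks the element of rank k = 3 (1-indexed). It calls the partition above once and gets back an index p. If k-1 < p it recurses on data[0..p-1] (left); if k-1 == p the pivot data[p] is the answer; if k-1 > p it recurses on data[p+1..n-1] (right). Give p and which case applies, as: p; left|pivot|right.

6; left

pivot = data[8] = 3; i = -1
j=0: data[0]=-2 ≤ 3 → i=0, swap data[0],data[0] (no change) → -2 -7 -4 -5 5 -3 7 1 3
j=1: data[1]=-7 ≤ 3 → i=1, swap data[1],data[1] (no change) → -2 -7 -4 -5 5 -3 7 1 3
j=2: data[2]=-4 ≤ 3 → i=2, swap data[2],data[2] (no change) → -2 -7 -4 -5 5 -3 7 1 3
j=3: data[3]=-5 ≤ 3 → i=3, swap data[3],data[3] (no change) → -2 -7 -4 -5 5 -3 7 1 3
j=4: data[4]=5 > 3 → no swap
j=5: data[5]=-3 ≤ 3 → i=4, swap data[4],data[5] → -2 -7 -4 -5 -3 5 7 1 3
j=6: data[6]=7 > 3 → no swap
j=7: data[7]=1 ≤ 3 → i=5, swap data[5],data[7] → -2 -7 -4 -5 -3 1 7 5 3
final swap data[6],data[8] → -2 -7 -4 -5 -3 1 3 5 7; return 6
p = 6; k-1 = 2 < 6 ⇒ left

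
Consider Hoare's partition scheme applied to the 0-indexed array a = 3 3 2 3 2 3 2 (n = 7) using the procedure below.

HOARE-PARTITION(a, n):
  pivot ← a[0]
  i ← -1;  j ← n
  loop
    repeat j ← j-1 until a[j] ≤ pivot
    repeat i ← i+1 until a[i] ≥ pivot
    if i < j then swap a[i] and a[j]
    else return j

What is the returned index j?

pivot=3
j stops at 6 (2), i stops at 0 (3); swap ⇒ 2 3 2 3 2 3 3
j stops at 5 (3), i stops at 1 (3); swap ⇒ 2 3 2 3 2 3 3
j stops at 4 (2), i stops at 3 (3); swap ⇒ 2 3 2 2 3 3 3
j stops at 3, i stops at 4; i≥j ⇒ return 3. a=2 3 2 2 3 3 3

3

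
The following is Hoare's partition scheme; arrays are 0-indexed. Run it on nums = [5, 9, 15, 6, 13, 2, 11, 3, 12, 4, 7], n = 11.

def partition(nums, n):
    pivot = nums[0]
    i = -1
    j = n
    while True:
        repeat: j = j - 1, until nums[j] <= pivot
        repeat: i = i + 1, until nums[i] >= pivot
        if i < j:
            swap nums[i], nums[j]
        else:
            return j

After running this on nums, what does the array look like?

pivot=5
j stops at 9 (4), i stops at 0 (5); swap ⇒ [4, 9, 15, 6, 13, 2, 11, 3, 12, 5, 7]
j stops at 7 (3), i stops at 1 (9); swap ⇒ [4, 3, 15, 6, 13, 2, 11, 9, 12, 5, 7]
j stops at 5 (2), i stops at 2 (15); swap ⇒ [4, 3, 2, 6, 13, 15, 11, 9, 12, 5, 7]
j stops at 2, i stops at 3; i≥j ⇒ return 2. nums=[4, 3, 2, 6, 13, 15, 11, 9, 12, 5, 7]

[4, 3, 2, 6, 13, 15, 11, 9, 12, 5, 7]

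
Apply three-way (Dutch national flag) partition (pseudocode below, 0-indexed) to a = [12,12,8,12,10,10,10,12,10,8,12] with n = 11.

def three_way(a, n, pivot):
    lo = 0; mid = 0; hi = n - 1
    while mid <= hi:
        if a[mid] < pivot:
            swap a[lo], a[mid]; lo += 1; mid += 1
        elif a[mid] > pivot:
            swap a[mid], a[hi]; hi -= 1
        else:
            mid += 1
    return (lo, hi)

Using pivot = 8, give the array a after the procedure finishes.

lo=0 mid=0 hi=10
12>8: swap(0,10), hi=9 ⇒ [12,12,8,12,10,10,10,12,10,8,12]
12>8: swap(0,9), hi=8 ⇒ [8,12,8,12,10,10,10,12,10,12,12]
8=8: mid=1
12>8: swap(1,8), hi=7 ⇒ [8,10,8,12,10,10,10,12,12,12,12]
10>8: swap(1,7), hi=6 ⇒ [8,12,8,12,10,10,10,10,12,12,12]
12>8: swap(1,6), hi=5 ⇒ [8,10,8,12,10,10,12,10,12,12,12]
10>8: swap(1,5), hi=4 ⇒ [8,10,8,12,10,10,12,10,12,12,12]
10>8: swap(1,4), hi=3 ⇒ [8,10,8,12,10,10,12,10,12,12,12]
10>8: swap(1,3), hi=2 ⇒ [8,12,8,10,10,10,12,10,12,12,12]
12>8: swap(1,2), hi=1 ⇒ [8,8,12,10,10,10,12,10,12,12,12]
8=8: mid=2
done. lo=0 hi=1; a=[8,8,12,10,10,10,12,10,12,12,12]

[8,8,12,10,10,10,12,10,12,12,12]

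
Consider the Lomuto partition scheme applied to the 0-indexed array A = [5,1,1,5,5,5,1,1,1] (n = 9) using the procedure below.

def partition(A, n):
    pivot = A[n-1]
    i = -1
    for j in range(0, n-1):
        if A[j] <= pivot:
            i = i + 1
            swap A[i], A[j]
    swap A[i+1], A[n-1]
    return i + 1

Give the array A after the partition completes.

pivot = A[8] = 1; i = -1
j=0: A[0]=5 > 1 → no swap
j=1: A[1]=1 ≤ 1 → i=0, swap A[0],A[1] → [1,5,1,5,5,5,1,1,1]
j=2: A[2]=1 ≤ 1 → i=1, swap A[1],A[2] → [1,1,5,5,5,5,1,1,1]
j=3: A[3]=5 > 1 → no swap
j=4: A[4]=5 > 1 → no swap
j=5: A[5]=5 > 1 → no swap
j=6: A[6]=1 ≤ 1 → i=2, swap A[2],A[6] → [1,1,1,5,5,5,5,1,1]
j=7: A[7]=1 ≤ 1 → i=3, swap A[3],A[7] → [1,1,1,1,5,5,5,5,1]
final swap A[4],A[8] → [1,1,1,1,1,5,5,5,5]; return 4

[1,1,1,1,1,5,5,5,5]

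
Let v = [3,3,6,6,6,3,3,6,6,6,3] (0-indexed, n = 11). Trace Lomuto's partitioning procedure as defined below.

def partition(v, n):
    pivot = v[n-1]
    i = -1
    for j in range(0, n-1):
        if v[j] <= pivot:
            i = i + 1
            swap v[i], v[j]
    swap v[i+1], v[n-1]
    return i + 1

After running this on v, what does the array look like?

pivot=3, i=-1
j=0: 3≤3, i=0, swap(0,0) ⇒ [3,3,6,6,6,3,3,6,6,6,3]
j=1: 3≤3, i=1, swap(1,1) ⇒ [3,3,6,6,6,3,3,6,6,6,3]
j=2: 6>3, skip
j=3: 6>3, skip
j=4: 6>3, skip
j=5: 3≤3, i=2, swap(2,5) ⇒ [3,3,3,6,6,6,3,6,6,6,3]
j=6: 3≤3, i=3, swap(3,6) ⇒ [3,3,3,3,6,6,6,6,6,6,3]
j=7: 6>3, skip
j=8: 6>3, skip
j=9: 6>3, skip
swap(4,10) ⇒ [3,3,3,3,3,6,6,6,6,6,6]; return 4

[3,3,3,3,3,6,6,6,6,6,6]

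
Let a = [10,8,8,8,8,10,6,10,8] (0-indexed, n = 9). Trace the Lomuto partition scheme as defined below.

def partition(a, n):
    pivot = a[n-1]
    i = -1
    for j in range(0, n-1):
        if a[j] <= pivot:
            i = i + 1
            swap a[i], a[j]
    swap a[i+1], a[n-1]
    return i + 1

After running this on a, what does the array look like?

[8,8,8,8,6,8,10,10,10]

pivot = a[8] = 8; i = -1
j=0: a[0]=10 > 8 → no swap
j=1: a[1]=8 ≤ 8 → i=0, swap a[0],a[1] → [8,10,8,8,8,10,6,10,8]
j=2: a[2]=8 ≤ 8 → i=1, swap a[1],a[2] → [8,8,10,8,8,10,6,10,8]
j=3: a[3]=8 ≤ 8 → i=2, swap a[2],a[3] → [8,8,8,10,8,10,6,10,8]
j=4: a[4]=8 ≤ 8 → i=3, swap a[3],a[4] → [8,8,8,8,10,10,6,10,8]
j=5: a[5]=10 > 8 → no swap
j=6: a[6]=6 ≤ 8 → i=4, swap a[4],a[6] → [8,8,8,8,6,10,10,10,8]
j=7: a[7]=10 > 8 → no swap
final swap a[5],a[8] → [8,8,8,8,6,8,10,10,10]; return 5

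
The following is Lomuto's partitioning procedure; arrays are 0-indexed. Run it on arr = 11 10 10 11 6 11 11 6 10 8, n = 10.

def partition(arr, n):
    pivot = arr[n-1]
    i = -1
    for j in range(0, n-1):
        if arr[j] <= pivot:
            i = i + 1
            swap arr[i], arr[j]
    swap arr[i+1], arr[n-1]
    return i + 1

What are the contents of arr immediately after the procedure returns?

pivot=8, i=-1
j=0: 11>8, skip
j=1: 10>8, skip
j=2: 10>8, skip
j=3: 11>8, skip
j=4: 6≤8, i=0, swap(0,4) ⇒ 6 10 10 11 11 11 11 6 10 8
j=5: 11>8, skip
j=6: 11>8, skip
j=7: 6≤8, i=1, swap(1,7) ⇒ 6 6 10 11 11 11 11 10 10 8
j=8: 10>8, skip
swap(2,9) ⇒ 6 6 8 11 11 11 11 10 10 10; return 2

6 6 8 11 11 11 11 10 10 10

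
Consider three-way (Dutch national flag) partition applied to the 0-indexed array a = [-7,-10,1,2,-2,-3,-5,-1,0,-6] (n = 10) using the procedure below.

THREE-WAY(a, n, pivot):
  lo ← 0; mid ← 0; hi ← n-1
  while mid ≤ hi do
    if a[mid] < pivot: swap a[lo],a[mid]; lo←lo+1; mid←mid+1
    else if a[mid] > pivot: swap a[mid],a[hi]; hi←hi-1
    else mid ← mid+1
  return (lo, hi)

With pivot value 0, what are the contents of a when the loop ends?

pivot = 0; lo=0, mid=0, hi=9
a[mid]=-7<0: swap a[0],a[0]; lo=1,mid=1 → [-7,-10,1,2,-2,-3,-5,-1,0,-6]
a[mid]=-10<0: swap a[1],a[1]; lo=2,mid=2 → [-7,-10,1,2,-2,-3,-5,-1,0,-6]
a[mid]=1>0: swap a[2],a[9]; hi=8 → [-7,-10,-6,2,-2,-3,-5,-1,0,1]
a[mid]=-6<0: swap a[2],a[2]; lo=3,mid=3 → [-7,-10,-6,2,-2,-3,-5,-1,0,1]
a[mid]=2>0: swap a[3],a[8]; hi=7 → [-7,-10,-6,0,-2,-3,-5,-1,2,1]
a[mid]=0=0: mid=4
a[mid]=-2<0: swap a[3],a[4]; lo=4,mid=5 → [-7,-10,-6,-2,0,-3,-5,-1,2,1]
a[mid]=-3<0: swap a[4],a[5]; lo=5,mid=6 → [-7,-10,-6,-2,-3,0,-5,-1,2,1]
a[mid]=-5<0: swap a[5],a[6]; lo=6,mid=7 → [-7,-10,-6,-2,-3,-5,0,-1,2,1]
a[mid]=-1<0: swap a[6],a[7]; lo=7,mid=8 → [-7,-10,-6,-2,-3,-5,-1,0,2,1]
end: lo=7, hi=7; a = [-7,-10,-6,-2,-3,-5,-1,0,2,1]

[-7,-10,-6,-2,-3,-5,-1,0,2,1]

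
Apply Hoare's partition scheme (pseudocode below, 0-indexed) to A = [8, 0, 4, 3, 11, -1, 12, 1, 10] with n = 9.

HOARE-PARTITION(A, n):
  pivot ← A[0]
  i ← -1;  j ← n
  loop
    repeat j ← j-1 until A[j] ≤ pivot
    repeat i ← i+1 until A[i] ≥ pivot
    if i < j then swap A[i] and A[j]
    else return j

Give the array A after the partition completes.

pivot = A[0] = 8; i = -1, j = 9
j→7 (A[7]=1≤8), i→0 (A[0]=8≥8); i<j, swap → [1, 0, 4, 3, 11, -1, 12, 8, 10]
j→5 (A[5]=-1≤8), i→4 (A[4]=11≥8); i<j, swap → [1, 0, 4, 3, -1, 11, 12, 8, 10]
j→4, i→5; i≥j, return j=4. A = [1, 0, 4, 3, -1, 11, 12, 8, 10]

[1, 0, 4, 3, -1, 11, 12, 8, 10]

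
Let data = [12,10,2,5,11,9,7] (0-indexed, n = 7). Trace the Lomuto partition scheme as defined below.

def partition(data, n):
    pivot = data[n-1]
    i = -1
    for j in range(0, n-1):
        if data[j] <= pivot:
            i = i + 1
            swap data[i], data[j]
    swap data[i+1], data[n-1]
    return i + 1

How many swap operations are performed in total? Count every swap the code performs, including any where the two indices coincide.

pivot = data[6] = 7; i = -1
j=0: data[0]=12 > 7 → no swap
j=1: data[1]=10 > 7 → no swap
j=2: data[2]=2 ≤ 7 → i=0, swap data[0],data[2] → [2,10,12,5,11,9,7]
j=3: data[3]=5 ≤ 7 → i=1, swap data[1],data[3] → [2,5,12,10,11,9,7]
j=4: data[4]=11 > 7 → no swap
j=5: data[5]=9 > 7 → no swap
final swap data[2],data[6] → [2,5,7,10,11,9,12]; return 2

3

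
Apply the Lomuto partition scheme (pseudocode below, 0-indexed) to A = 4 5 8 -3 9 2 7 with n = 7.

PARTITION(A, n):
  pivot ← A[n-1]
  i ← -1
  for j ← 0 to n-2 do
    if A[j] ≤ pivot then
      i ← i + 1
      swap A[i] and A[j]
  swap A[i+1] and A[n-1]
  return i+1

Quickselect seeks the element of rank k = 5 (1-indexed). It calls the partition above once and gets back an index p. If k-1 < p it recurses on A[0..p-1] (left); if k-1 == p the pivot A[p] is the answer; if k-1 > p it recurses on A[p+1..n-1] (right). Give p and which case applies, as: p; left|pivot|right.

4; pivot

pivot = A[6] = 7; i = -1
j=0: A[0]=4 ≤ 7 → i=0, swap A[0],A[0] (no change) → 4 5 8 -3 9 2 7
j=1: A[1]=5 ≤ 7 → i=1, swap A[1],A[1] (no change) → 4 5 8 -3 9 2 7
j=2: A[2]=8 > 7 → no swap
j=3: A[3]=-3 ≤ 7 → i=2, swap A[2],A[3] → 4 5 -3 8 9 2 7
j=4: A[4]=9 > 7 → no swap
j=5: A[5]=2 ≤ 7 → i=3, swap A[3],A[5] → 4 5 -3 2 9 8 7
final swap A[4],A[6] → 4 5 -3 2 7 8 9; return 4
p = 4; k-1 = 4 == 4 ⇒ pivot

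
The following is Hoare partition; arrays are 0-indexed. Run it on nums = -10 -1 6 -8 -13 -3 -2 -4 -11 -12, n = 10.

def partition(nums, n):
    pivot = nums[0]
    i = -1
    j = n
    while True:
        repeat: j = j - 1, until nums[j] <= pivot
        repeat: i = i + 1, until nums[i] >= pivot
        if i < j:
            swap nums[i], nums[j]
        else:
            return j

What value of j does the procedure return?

2

pivot = nums[0] = -10; i = -1, j = 10
j→9 (nums[9]=-12≤-10), i→0 (nums[0]=-10≥-10); i<j, swap → -12 -1 6 -8 -13 -3 -2 -4 -11 -10
j→8 (nums[8]=-11≤-10), i→1 (nums[1]=-1≥-10); i<j, swap → -12 -11 6 -8 -13 -3 -2 -4 -1 -10
j→4 (nums[4]=-13≤-10), i→2 (nums[2]=6≥-10); i<j, swap → -12 -11 -13 -8 6 -3 -2 -4 -1 -10
j→2, i→3; i≥j, return j=2. nums = -12 -11 -13 -8 6 -3 -2 -4 -1 -10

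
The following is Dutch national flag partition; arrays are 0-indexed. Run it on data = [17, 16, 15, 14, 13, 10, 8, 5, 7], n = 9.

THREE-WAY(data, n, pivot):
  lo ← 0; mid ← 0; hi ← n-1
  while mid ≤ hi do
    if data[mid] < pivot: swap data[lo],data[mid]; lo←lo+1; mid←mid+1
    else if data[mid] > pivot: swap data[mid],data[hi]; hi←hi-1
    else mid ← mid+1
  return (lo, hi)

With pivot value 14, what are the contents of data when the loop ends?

lo=0 mid=0 hi=8
17>14: swap(0,8), hi=7 ⇒ [7, 16, 15, 14, 13, 10, 8, 5, 17]
7<14: swap(0,0), lo=1 mid=1 ⇒ [7, 16, 15, 14, 13, 10, 8, 5, 17]
16>14: swap(1,7), hi=6 ⇒ [7, 5, 15, 14, 13, 10, 8, 16, 17]
5<14: swap(1,1), lo=2 mid=2 ⇒ [7, 5, 15, 14, 13, 10, 8, 16, 17]
15>14: swap(2,6), hi=5 ⇒ [7, 5, 8, 14, 13, 10, 15, 16, 17]
8<14: swap(2,2), lo=3 mid=3 ⇒ [7, 5, 8, 14, 13, 10, 15, 16, 17]
14=14: mid=4
13<14: swap(3,4), lo=4 mid=5 ⇒ [7, 5, 8, 13, 14, 10, 15, 16, 17]
10<14: swap(4,5), lo=5 mid=6 ⇒ [7, 5, 8, 13, 10, 14, 15, 16, 17]
done. lo=5 hi=5; data=[7, 5, 8, 13, 10, 14, 15, 16, 17]

[7, 5, 8, 13, 10, 14, 15, 16, 17]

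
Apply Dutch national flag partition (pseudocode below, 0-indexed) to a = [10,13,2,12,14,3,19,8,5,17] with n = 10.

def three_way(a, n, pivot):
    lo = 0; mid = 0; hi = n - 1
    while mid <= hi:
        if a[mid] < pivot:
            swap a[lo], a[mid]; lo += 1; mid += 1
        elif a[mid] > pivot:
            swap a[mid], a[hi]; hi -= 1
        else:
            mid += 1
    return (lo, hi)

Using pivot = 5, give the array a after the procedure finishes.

[3,2,5,14,12,19,8,13,17,10]

lo=0 mid=0 hi=9
10>5: swap(0,9), hi=8 ⇒ [17,13,2,12,14,3,19,8,5,10]
17>5: swap(0,8), hi=7 ⇒ [5,13,2,12,14,3,19,8,17,10]
5=5: mid=1
13>5: swap(1,7), hi=6 ⇒ [5,8,2,12,14,3,19,13,17,10]
8>5: swap(1,6), hi=5 ⇒ [5,19,2,12,14,3,8,13,17,10]
19>5: swap(1,5), hi=4 ⇒ [5,3,2,12,14,19,8,13,17,10]
3<5: swap(0,1), lo=1 mid=2 ⇒ [3,5,2,12,14,19,8,13,17,10]
2<5: swap(1,2), lo=2 mid=3 ⇒ [3,2,5,12,14,19,8,13,17,10]
12>5: swap(3,4), hi=3 ⇒ [3,2,5,14,12,19,8,13,17,10]
14>5: swap(3,3), hi=2 ⇒ [3,2,5,14,12,19,8,13,17,10]
done. lo=2 hi=2; a=[3,2,5,14,12,19,8,13,17,10]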